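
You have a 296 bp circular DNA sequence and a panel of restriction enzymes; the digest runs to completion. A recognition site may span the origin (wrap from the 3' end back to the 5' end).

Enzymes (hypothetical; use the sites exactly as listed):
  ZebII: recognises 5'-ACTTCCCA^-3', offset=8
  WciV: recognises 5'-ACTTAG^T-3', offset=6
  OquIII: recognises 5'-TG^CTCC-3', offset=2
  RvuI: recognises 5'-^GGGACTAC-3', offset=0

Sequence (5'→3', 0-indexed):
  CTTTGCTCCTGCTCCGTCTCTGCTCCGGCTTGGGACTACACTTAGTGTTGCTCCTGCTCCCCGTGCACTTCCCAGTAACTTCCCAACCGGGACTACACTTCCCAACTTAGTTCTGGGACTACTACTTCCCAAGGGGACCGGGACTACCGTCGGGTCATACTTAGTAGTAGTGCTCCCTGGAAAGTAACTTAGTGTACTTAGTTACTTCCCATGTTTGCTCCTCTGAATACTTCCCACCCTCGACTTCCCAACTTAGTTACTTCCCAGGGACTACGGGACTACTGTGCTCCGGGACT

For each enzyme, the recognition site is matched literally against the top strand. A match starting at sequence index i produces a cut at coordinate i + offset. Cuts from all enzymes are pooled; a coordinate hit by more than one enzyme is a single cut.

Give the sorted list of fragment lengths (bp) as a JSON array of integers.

Scan for sites:
  ZebII ACTTCCCA/8: at [66, 77, 96, 123, 203, 228, 242, 258] ⇒ [74, 85, 104, 131, 211, 236, 250, 266]
  WciV ACTTAGT/6: at [39, 104, 158, 186, 195, 250] ⇒ [45, 110, 164, 192, 201, 256]
  OquIII TGCTCC/2: at [3, 9, 20, 48, 54, 170, 215, 284] ⇒ [5, 11, 22, 50, 56, 172, 217, 286]
  RvuI GGGACTAC/0: at [31, 88, 114, 139, 266, 274] ⇒ [31, 88, 114, 139, 266, 274]

Pooled cuts: [5, 11, 22, 31, 45, 50, 56, 74, 85, 88, 104, 110, 114, 131, 139, 164, 172, 192, 201, 211, 217, 236, 250, 256, 266, 274, 286]

Fragment lengths:
  5→11: 6 bp
  11→22: 11 bp
  22→31: 9 bp
  31→45: 14 bp
  45→50: 5 bp
  50→56: 6 bp
  56→74: 18 bp
  74→85: 11 bp
  85→88: 3 bp
  88→104: 16 bp
  104→110: 6 bp
  110→114: 4 bp
  114→131: 17 bp
  131→139: 8 bp
  139→164: 25 bp
  164→172: 8 bp
  172→192: 20 bp
  192→201: 9 bp
  201→211: 10 bp
  211→217: 6 bp
  217→236: 19 bp
  236→250: 14 bp
  250→256: 6 bp
  256→266: 10 bp
  266→274: 8 bp
  274→286: 12 bp
  286→5 (wrap): 296-286+5 = 15 bp

[3,4,5,6,6,6,6,6,8,8,8,9,9,10,10,11,11,12,14,14,15,16,17,18,19,20,25]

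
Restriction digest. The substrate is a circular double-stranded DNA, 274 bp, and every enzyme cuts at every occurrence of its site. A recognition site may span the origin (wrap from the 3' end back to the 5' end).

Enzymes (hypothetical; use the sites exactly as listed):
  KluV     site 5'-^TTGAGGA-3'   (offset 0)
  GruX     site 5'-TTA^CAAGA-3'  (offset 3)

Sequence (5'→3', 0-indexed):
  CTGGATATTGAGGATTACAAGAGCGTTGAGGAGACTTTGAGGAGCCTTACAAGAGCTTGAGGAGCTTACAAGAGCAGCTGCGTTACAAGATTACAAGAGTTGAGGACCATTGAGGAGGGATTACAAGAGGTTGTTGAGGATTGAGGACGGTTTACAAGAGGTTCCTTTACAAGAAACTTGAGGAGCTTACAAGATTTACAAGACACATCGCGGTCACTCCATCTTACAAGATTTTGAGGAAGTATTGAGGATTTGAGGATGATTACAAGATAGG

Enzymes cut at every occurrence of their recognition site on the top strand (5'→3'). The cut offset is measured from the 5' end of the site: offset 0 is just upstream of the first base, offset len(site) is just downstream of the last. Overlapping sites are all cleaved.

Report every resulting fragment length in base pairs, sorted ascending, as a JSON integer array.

Scan for sites:
  KluV TTGAGGA/0: at [7, 25, 36, 56, 99, 109, 133, 140, 177, 233, 244, 252] ⇒ [7, 25, 36, 56, 99, 109, 133, 140, 177, 233, 244, 252]
  GruX TTACAAGA/3: at [14, 46, 65, 82, 90, 120, 151, 166, 186, 195, 223, 262] ⇒ [17, 49, 68, 85, 93, 123, 154, 169, 189, 198, 226, 265]

All cut coordinates (distinct, sorted): [7, 17, 25, 36, 49, 56, 68, 85, 93, 99, 109, 123, 133, 140, 154, 169, 177, 189, 198, 226, 233, 244, 252, 265]

Fragments:
  7→17: 10 bp
  17→25: 8 bp
  25→36: 11 bp
  36→49: 13 bp
  49→56: 7 bp
  56→68: 12 bp
  68→85: 17 bp
  85→93: 8 bp
  93→99: 6 bp
  99→109: 10 bp
  109→123: 14 bp
  123→133: 10 bp
  133→140: 7 bp
  140→154: 14 bp
  154→169: 15 bp
  169→177: 8 bp
  177→189: 12 bp
  189→198: 9 bp
  198→226: 28 bp
  226→233: 7 bp
  233→244: 11 bp
  244→252: 8 bp
  252→265: 13 bp
  265→7 (wrap): 274-265+7 = 16 bp

[6,7,7,7,8,8,8,8,9,10,10,10,11,11,12,12,13,13,14,14,15,16,17,28]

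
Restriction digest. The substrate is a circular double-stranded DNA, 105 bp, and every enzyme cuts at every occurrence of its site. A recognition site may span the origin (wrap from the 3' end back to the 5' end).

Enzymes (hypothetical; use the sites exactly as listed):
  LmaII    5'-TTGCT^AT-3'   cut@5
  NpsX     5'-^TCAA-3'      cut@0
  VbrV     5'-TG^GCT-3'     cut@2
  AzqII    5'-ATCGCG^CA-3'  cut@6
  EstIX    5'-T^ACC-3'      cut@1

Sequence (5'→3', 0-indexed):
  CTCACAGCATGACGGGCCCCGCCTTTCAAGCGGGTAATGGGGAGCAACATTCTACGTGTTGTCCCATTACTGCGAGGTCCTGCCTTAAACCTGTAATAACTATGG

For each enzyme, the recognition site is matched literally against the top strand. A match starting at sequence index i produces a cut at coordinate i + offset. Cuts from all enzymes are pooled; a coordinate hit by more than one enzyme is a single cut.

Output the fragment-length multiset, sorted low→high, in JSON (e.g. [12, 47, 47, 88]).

Scan for sites:
  LmaII (TTGCTAT, off=5): no sites
  NpsX TCAA/0: at [25] ⇒ [25]
  VbrV TGGCT/2: at [102] ⇒ [104]
  AzqII (ATCGCGCA, off=6): no sites
  EstIX (TACC, off=1): no sites

All cut coordinates (distinct, sorted): [25, 104]

Fragment lengths:
  25→104: 79 bp
  104→25 (wrap): 105-104+25 = 26 bp

[26,79]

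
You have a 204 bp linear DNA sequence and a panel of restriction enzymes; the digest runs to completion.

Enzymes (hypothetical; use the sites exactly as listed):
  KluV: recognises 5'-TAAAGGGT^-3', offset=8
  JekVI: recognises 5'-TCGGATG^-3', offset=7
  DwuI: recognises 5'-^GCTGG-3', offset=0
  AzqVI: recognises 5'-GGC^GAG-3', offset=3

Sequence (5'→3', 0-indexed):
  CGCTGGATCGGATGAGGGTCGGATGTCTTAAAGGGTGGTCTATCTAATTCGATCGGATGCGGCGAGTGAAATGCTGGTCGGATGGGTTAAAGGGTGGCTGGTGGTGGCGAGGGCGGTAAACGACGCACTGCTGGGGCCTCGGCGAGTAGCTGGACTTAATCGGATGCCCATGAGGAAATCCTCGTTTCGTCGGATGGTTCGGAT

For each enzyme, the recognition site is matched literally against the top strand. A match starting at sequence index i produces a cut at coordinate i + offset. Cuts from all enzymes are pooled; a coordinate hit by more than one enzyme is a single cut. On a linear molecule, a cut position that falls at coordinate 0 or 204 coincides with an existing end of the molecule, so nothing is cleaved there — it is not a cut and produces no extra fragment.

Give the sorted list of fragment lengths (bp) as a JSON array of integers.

[1,1,4,5,8,9,11,11,11,12,12,13,14,18,21,23,30]

Per-enzyme occurrences:
  KluV TAAAGGGT/8: at [28, 87] ⇒ [36, 95]
  JekVI TCGGATG/7: at [7, 18, 52, 77, 159, 189] ⇒ [14, 25, 59, 84, 166, 196]
  DwuI GCTGG/0: at [1, 72, 96, 129, 148] ⇒ [1, 72, 96, 129, 148]
  AzqVI GGCGAG/3: at [60, 105, 140] ⇒ [63, 108, 143]

Pooled cuts: [1, 14, 25, 36, 59, 63, 72, 84, 95, 96, 108, 129, 143, 148, 166, 196]

Fragment lengths:
  [0,1): 1 bp
  [1,14): 13 bp
  [14,25): 11 bp
  [25,36): 11 bp
  [36,59): 23 bp
  [59,63): 4 bp
  [63,72): 9 bp
  [72,84): 12 bp
  [84,95): 11 bp
  [95,96): 1 bp
  [96,108): 12 bp
  [108,129): 21 bp
  [129,143): 14 bp
  [143,148): 5 bp
  [148,166): 18 bp
  [166,196): 30 bp
  [196,204): 8 bp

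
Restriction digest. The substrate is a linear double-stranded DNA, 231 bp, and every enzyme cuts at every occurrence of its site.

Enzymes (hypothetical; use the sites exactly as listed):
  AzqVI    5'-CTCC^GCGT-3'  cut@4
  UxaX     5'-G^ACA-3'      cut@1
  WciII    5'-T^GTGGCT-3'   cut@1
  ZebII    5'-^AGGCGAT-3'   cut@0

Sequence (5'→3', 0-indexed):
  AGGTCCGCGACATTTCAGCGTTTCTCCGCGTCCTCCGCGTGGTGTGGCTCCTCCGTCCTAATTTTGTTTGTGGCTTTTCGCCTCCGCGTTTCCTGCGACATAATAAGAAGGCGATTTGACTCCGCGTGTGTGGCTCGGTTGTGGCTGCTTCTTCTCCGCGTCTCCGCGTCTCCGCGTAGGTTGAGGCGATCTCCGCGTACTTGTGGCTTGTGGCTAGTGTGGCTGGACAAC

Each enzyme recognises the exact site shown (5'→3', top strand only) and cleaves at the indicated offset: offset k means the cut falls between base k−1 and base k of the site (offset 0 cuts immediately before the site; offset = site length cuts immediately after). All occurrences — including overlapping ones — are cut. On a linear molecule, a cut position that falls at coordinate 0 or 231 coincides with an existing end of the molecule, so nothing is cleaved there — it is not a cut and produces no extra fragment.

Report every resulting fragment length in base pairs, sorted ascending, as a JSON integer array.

[5,6,7,7,8,8,8,8,9,9,9,10,11,11,11,12,15,16,17,18,26]

Per-enzyme occurrences:
  AzqVI CTCCGCGT/4: at [23, 32, 81, 119, 153, 161, 169, 190] ⇒ [27, 36, 85, 123, 157, 165, 173, 194]
  UxaX GACA/1: at [8, 96, 225] ⇒ [9, 97, 226]
  WciII TGTGGCT/1: at [42, 68, 128, 139, 201, 208, 217] ⇒ [43, 69, 129, 140, 202, 209, 218]
  ZebII AGGCGAT/0: at [108, 183] ⇒ [108, 183]

All cut coordinates (distinct, sorted): [9, 27, 36, 43, 69, 85, 97, 108, 123, 129, 140, 157, 165, 173, 183, 194, 202, 209, 218, 226]

Fragment lengths:
  [0,9): 9 bp
  [9,27): 18 bp
  [27,36): 9 bp
  [36,43): 7 bp
  [43,69): 26 bp
  [69,85): 16 bp
  [85,97): 12 bp
  [97,108): 11 bp
  [108,123): 15 bp
  [123,129): 6 bp
  [129,140): 11 bp
  [140,157): 17 bp
  [157,165): 8 bp
  [165,173): 8 bp
  [173,183): 10 bp
  [183,194): 11 bp
  [194,202): 8 bp
  [202,209): 7 bp
  [209,218): 9 bp
  [218,226): 8 bp
  [226,231): 5 bp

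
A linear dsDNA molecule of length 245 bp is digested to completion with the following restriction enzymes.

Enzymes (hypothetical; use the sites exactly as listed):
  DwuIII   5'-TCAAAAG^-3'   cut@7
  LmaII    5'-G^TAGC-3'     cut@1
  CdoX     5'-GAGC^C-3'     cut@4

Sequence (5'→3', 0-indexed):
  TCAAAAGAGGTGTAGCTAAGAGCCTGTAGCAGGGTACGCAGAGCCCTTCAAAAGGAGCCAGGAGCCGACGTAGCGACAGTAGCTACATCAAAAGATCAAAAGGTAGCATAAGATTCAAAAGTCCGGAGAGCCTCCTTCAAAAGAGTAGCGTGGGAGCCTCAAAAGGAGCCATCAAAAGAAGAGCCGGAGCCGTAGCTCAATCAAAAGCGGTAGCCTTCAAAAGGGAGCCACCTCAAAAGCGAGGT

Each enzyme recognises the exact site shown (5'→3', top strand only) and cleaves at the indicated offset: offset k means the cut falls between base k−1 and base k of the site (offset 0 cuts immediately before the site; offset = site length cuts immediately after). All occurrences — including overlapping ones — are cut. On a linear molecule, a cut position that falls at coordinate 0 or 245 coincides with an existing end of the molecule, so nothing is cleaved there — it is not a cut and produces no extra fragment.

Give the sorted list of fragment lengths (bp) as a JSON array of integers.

[1,2,2,3,3,4,4,5,5,5,6,6,6,7,7,8,8,9,9,10,10,11,11,12,12,13,15,15,18,18]

Site scan:
  DwuIII (TCAAAAG, off=7): starts [0, 47, 87, 95, 114, 136, 158, 171, 200, 216, 232] → cuts [7, 54, 94, 102, 121, 143, 165, 178, 207, 223, 239]
  LmaII (GTAGC, off=1): starts [11, 25, 69, 78, 102, 144, 191, 209] → cuts [12, 26, 70, 79, 103, 145, 192, 210]
  CdoX (GAGCC, off=4): starts [19, 40, 54, 61, 127, 153, 165, 180, 186, 224] → cuts [23, 44, 58, 65, 131, 157, 169, 184, 190, 228]

Pooled cuts: [7, 12, 23, 26, 44, 54, 58, 65, 70, 79, 94, 102, 103, 121, 131, 143, 145, 157, 165, 169, 178, 184, 190, 192, 207, 210, 223, 228, 239]

Fragments:
  [0,7): 7 bp
  [7,12): 5 bp
  [12,23): 11 bp
  [23,26): 3 bp
  [26,44): 18 bp
  [44,54): 10 bp
  [54,58): 4 bp
  [58,65): 7 bp
  [65,70): 5 bp
  [70,79): 9 bp
  [79,94): 15 bp
  [94,102): 8 bp
  [102,103): 1 bp
  [103,121): 18 bp
  [121,131): 10 bp
  [131,143): 12 bp
  [143,145): 2 bp
  [145,157): 12 bp
  [157,165): 8 bp
  [165,169): 4 bp
  [169,178): 9 bp
  [178,184): 6 bp
  [184,190): 6 bp
  [190,192): 2 bp
  [192,207): 15 bp
  [207,210): 3 bp
  [210,223): 13 bp
  [223,228): 5 bp
  [228,239): 11 bp
  [239,245): 6 bp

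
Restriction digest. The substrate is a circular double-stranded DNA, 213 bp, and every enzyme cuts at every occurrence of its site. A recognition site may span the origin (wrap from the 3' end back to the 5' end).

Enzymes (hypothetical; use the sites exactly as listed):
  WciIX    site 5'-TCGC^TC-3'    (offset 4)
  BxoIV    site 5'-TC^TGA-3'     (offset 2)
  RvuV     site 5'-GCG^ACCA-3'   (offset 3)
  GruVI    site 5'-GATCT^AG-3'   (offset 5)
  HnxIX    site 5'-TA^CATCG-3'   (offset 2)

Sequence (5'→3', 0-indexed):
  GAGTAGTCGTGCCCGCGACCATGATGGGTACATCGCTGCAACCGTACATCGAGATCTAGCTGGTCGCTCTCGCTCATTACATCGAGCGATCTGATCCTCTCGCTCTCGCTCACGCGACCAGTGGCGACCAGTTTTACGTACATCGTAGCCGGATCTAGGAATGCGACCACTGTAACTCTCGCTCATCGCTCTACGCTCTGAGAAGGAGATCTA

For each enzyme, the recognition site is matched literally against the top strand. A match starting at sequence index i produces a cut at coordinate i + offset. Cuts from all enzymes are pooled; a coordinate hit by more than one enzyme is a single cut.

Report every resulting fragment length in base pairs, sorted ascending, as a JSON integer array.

Scan for sites:
  WciIX TCGCTC/4: at [63, 69, 99, 105, 178, 185] ⇒ [67, 73, 103, 109, 182, 189]
  BxoIV TCTGA/2: at [89, 196] ⇒ [91, 198]
  RvuV GCGACCA/3: at [14, 113, 123, 162] ⇒ [17, 116, 126, 165]
  GruVI GATCTAG/5: at [52, 151, 207] ⇒ [57, 156, 212]
  HnxIX TACATCG/2: at [28, 44, 77, 138] ⇒ [30, 46, 79, 140]

All cut coordinates (distinct, sorted): [17, 30, 46, 57, 67, 73, 79, 91, 103, 109, 116, 126, 140, 156, 165, 182, 189, 198, 212]

Fragments:
  17→30: 13 bp
  30→46: 16 bp
  46→57: 11 bp
  57→67: 10 bp
  67→73: 6 bp
  73→79: 6 bp
  79→91: 12 bp
  91→103: 12 bp
  103→109: 6 bp
  109→116: 7 bp
  116→126: 10 bp
  126→140: 14 bp
  140→156: 16 bp
  156→165: 9 bp
  165→182: 17 bp
  182→189: 7 bp
  189→198: 9 bp
  198→212: 14 bp
  212→17 (wrap): 213-212+17 = 18 bp

[6,6,6,7,7,9,9,10,10,11,12,12,13,14,14,16,16,17,18]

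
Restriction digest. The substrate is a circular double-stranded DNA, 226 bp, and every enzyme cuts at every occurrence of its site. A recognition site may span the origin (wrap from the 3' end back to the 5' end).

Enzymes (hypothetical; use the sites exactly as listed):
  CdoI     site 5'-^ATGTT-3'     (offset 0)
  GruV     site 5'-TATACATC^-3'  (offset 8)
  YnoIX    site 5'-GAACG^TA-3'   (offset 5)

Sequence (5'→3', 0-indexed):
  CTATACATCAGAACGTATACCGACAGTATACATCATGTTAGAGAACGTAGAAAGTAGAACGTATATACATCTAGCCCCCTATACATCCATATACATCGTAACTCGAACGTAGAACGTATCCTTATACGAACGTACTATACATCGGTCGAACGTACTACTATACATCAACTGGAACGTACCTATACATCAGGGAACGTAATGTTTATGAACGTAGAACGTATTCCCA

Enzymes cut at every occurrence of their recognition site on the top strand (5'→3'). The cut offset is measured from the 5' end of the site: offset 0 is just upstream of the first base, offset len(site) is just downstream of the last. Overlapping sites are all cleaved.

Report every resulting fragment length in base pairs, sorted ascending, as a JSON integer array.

[2,6,7,7,8,9,10,10,10,11,12,12,13,13,14,14,16,16,17,19]

Scan for sites:
  CdoI (ATGTT, off=0): starts [34, 198] → cuts [34, 198]
  GruV (TATACATC, off=8): starts [1, 26, 63, 79, 89, 135, 158, 180] → cuts [9, 34, 71, 87, 97, 143, 166, 188]
  YnoIX (GAACGTA, off=5): starts [10, 42, 56, 104, 111, 127, 147, 171, 191, 206, 213] → cuts [15, 47, 61, 109, 116, 132, 152, 176, 196, 211, 218]

All cut coordinates (distinct, sorted): [9, 15, 34, 47, 61, 71, 87, 97, 109, 116, 132, 143, 152, 166, 176, 188, 196, 198, 211, 218]

Fragment lengths:
  9→15: 6 bp
  15→34: 19 bp
  34→47: 13 bp
  47→61: 14 bp
  61→71: 10 bp
  71→87: 16 bp
  87→97: 10 bp
  97→109: 12 bp
  109→116: 7 bp
  116→132: 16 bp
  132→143: 11 bp
  143→152: 9 bp
  152→166: 14 bp
  166→176: 10 bp
  176→188: 12 bp
  188→196: 8 bp
  196→198: 2 bp
  198→211: 13 bp
  211→218: 7 bp
  218→9 (wrap): 226-218+9 = 17 bp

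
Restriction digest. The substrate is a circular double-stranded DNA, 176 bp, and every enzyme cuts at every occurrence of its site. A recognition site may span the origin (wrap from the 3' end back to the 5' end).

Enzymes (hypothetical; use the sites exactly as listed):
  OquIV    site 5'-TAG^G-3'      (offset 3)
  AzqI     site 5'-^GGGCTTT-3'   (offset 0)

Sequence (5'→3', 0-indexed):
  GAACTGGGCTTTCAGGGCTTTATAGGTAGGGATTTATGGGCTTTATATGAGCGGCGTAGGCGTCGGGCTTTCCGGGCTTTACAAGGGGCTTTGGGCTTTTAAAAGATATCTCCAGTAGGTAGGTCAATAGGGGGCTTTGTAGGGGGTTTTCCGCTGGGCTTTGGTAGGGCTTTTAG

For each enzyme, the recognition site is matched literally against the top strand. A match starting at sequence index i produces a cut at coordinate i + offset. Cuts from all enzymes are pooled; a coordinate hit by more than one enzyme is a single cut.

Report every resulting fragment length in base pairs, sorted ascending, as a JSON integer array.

Per-enzyme occurrences:
  OquIV (TAGG, off=3): starts [22, 26, 56, 115, 119, 127, 139, 164, 173] → cuts [0, 25, 29, 59, 118, 122, 130, 142, 167]
  AzqI (GGGCTTT, off=0): starts [5, 14, 37, 64, 73, 85, 92, 131, 155, 166] → cuts [5, 14, 37, 64, 73, 85, 92, 131, 155, 166]

All cut coordinates (distinct, sorted): [0, 5, 14, 25, 29, 37, 59, 64, 73, 85, 92, 118, 122, 130, 131, 142, 155, 166, 167]

Fragment lengths:
  0→5: 5 bp
  5→14: 9 bp
  14→25: 11 bp
  25→29: 4 bp
  29→37: 8 bp
  37→59: 22 bp
  59→64: 5 bp
  64→73: 9 bp
  73→85: 12 bp
  85→92: 7 bp
  92→118: 26 bp
  118→122: 4 bp
  122→130: 8 bp
  130→131: 1 bp
  131→142: 11 bp
  142→155: 13 bp
  155→166: 11 bp
  166→167: 1 bp
  167→0 (wrap): 176-167+0 = 9 bp

[1,1,4,4,5,5,7,8,8,9,9,9,11,11,11,12,13,22,26]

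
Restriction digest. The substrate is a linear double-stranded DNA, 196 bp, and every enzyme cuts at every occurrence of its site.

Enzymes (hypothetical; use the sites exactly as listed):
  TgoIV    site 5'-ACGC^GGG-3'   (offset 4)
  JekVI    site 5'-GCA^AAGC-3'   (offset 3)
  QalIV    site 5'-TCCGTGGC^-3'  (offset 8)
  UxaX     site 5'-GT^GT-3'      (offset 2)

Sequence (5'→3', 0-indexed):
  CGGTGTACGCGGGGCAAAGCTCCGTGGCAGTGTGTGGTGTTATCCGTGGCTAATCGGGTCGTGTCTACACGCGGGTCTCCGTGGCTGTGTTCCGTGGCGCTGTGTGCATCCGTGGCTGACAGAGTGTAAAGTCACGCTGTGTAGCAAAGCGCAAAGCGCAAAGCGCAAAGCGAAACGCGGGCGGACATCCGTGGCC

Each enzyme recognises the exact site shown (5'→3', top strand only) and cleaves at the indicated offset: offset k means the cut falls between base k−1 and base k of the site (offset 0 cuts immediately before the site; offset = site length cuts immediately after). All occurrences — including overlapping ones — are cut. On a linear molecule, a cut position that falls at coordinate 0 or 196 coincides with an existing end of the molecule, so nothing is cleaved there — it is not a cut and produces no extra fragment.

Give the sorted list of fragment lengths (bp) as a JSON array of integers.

[1,2,3,3,4,5,5,6,6,6,7,7,7,9,10,10,11,12,12,12,13,13,15,17]

Per-enzyme occurrences:
  TgoIV (ACGCGGG, off=4): starts [6, 68, 174] → cuts [10, 72, 178]
  JekVI (GCAAAGC, off=3): starts [13, 143, 150, 157, 164] → cuts [16, 146, 153, 160, 167]
  QalIV (TCCGTGGC, off=8): starts [20, 42, 77, 90, 108, 187] → cuts [28, 50, 85, 98, 116, 195]
  UxaX (GTGT, off=2): starts [2, 29, 31, 36, 60, 86, 101, 123, 138] → cuts [4, 31, 33, 38, 62, 88, 103, 125, 140]

All cut coordinates (distinct, sorted): [4, 10, 16, 28, 31, 33, 38, 50, 62, 72, 85, 88, 98, 103, 116, 125, 140, 146, 153, 160, 167, 178, 195]

Fragments:
  [0,4): 4 bp
  [4,10): 6 bp
  [10,16): 6 bp
  [16,28): 12 bp
  [28,31): 3 bp
  [31,33): 2 bp
  [33,38): 5 bp
  [38,50): 12 bp
  [50,62): 12 bp
  [62,72): 10 bp
  [72,85): 13 bp
  [85,88): 3 bp
  [88,98): 10 bp
  [98,103): 5 bp
  [103,116): 13 bp
  [116,125): 9 bp
  [125,140): 15 bp
  [140,146): 6 bp
  [146,153): 7 bp
  [153,160): 7 bp
  [160,167): 7 bp
  [167,178): 11 bp
  [178,195): 17 bp
  [195,196): 1 bp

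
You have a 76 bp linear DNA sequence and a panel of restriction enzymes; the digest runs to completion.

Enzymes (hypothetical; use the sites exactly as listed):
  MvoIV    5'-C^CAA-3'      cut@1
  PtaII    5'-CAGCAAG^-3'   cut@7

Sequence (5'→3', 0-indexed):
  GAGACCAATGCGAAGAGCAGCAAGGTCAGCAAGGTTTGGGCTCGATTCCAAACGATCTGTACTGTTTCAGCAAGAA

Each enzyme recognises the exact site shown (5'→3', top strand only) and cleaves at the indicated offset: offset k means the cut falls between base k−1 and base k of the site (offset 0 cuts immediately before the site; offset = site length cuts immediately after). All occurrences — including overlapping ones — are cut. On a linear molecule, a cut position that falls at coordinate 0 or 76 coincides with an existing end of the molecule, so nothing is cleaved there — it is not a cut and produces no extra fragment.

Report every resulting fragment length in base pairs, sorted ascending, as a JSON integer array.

[2,5,9,15,19,26]

Scan for sites:
  MvoIV CCAA/1: at [4, 47] ⇒ [5, 48]
  PtaII CAGCAAG/7: at [17, 26, 67] ⇒ [24, 33, 74]

All cut coordinates (distinct, sorted): [5, 24, 33, 48, 74]

Fragment lengths:
  [0,5): 5 bp
  [5,24): 19 bp
  [24,33): 9 bp
  [33,48): 15 bp
  [48,74): 26 bp
  [74,76): 2 bp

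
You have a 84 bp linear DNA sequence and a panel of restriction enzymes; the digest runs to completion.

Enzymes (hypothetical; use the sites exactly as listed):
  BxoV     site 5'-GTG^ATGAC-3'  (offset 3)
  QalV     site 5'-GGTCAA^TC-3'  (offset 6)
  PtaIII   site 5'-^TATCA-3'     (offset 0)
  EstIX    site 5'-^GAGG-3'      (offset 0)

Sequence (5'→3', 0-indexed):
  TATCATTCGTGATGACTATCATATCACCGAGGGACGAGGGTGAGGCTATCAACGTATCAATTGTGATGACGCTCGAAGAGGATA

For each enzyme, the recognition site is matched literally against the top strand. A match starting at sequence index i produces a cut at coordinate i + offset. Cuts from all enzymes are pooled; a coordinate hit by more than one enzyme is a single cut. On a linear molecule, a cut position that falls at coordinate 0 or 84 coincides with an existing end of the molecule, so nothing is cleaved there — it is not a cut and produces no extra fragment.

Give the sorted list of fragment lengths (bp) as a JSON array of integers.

[5,5,5,6,7,7,7,8,11,11,12]

Scan for sites:
  BxoV GTGATGAC/3: at [8, 62] ⇒ [11, 65]
  QalV (GGTCAATC, off=6): no sites
  PtaIII TATCA/0: at [0, 16, 21, 46, 54] ⇒ [16, 21, 46, 54] (position 0 is a terminus of the linear molecule — no cut)
  EstIX GAGG/0: at [28, 35, 41, 77] ⇒ [28, 35, 41, 77]

All cut coordinates (distinct, sorted): [11, 16, 21, 28, 35, 41, 46, 54, 65, 77]

Fragment lengths:
  [0,11): 11 bp
  [11,16): 5 bp
  [16,21): 5 bp
  [21,28): 7 bp
  [28,35): 7 bp
  [35,41): 6 bp
  [41,46): 5 bp
  [46,54): 8 bp
  [54,65): 11 bp
  [65,77): 12 bp
  [77,84): 7 bp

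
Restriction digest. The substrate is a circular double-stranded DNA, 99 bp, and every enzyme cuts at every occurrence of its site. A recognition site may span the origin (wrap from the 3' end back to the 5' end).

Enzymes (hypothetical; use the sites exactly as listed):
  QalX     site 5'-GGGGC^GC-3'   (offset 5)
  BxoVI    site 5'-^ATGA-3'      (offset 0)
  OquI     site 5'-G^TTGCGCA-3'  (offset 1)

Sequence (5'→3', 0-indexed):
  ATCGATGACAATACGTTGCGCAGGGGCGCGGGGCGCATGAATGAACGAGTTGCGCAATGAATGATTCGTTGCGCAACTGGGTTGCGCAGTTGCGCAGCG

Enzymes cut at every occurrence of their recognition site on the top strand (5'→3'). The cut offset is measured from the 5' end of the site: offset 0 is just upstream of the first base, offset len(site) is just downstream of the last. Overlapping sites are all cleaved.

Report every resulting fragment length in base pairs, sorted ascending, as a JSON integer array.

Scan for sites:
  QalX GGGGCGC/5: at [22, 29] ⇒ [27, 34]
  BxoVI ATGA/0: at [4, 36, 40, 56, 60] ⇒ [4, 36, 40, 56, 60]
  OquI GTTGCGCA/1: at [14, 48, 67, 80, 88] ⇒ [15, 49, 68, 81, 89]

All cut coordinates (distinct, sorted): [4, 15, 27, 34, 36, 40, 49, 56, 60, 68, 81, 89]

Fragments:
  4→15: 11 bp
  15→27: 12 bp
  27→34: 7 bp
  34→36: 2 bp
  36→40: 4 bp
  40→49: 9 bp
  49→56: 7 bp
  56→60: 4 bp
  60→68: 8 bp
  68→81: 13 bp
  81→89: 8 bp
  89→4 (wrap): 99-89+4 = 14 bp

[2,4,4,7,7,8,8,9,11,12,13,14]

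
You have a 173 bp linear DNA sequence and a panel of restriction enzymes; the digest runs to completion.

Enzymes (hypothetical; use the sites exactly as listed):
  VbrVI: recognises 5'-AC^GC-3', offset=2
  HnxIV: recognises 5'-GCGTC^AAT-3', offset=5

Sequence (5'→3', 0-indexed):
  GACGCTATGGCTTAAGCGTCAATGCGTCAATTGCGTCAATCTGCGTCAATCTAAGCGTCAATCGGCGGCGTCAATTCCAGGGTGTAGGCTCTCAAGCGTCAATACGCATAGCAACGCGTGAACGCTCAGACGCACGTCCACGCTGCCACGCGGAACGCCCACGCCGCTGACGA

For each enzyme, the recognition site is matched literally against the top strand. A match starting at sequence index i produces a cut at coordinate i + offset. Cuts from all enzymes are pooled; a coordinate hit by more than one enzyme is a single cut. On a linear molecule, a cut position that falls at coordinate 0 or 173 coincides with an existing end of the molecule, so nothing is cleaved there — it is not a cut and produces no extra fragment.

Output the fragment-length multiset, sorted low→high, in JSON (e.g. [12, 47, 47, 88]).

Per-enzyme occurrences:
  VbrVI ACGC/2: at [1, 103, 113, 121, 129, 139, 147, 154, 160] ⇒ [3, 105, 115, 123, 131, 141, 149, 156, 162]
  HnxIV GCGTCAAT/5: at [15, 23, 32, 42, 54, 67, 95] ⇒ [20, 28, 37, 47, 59, 72, 100]

Pooled cuts: [3, 20, 28, 37, 47, 59, 72, 100, 105, 115, 123, 131, 141, 149, 156, 162]

Fragments:
  [0,3): 3 bp
  [3,20): 17 bp
  [20,28): 8 bp
  [28,37): 9 bp
  [37,47): 10 bp
  [47,59): 12 bp
  [59,72): 13 bp
  [72,100): 28 bp
  [100,105): 5 bp
  [105,115): 10 bp
  [115,123): 8 bp
  [123,131): 8 bp
  [131,141): 10 bp
  [141,149): 8 bp
  [149,156): 7 bp
  [156,162): 6 bp
  [162,173): 11 bp

[3,5,6,7,8,8,8,8,9,10,10,10,11,12,13,17,28]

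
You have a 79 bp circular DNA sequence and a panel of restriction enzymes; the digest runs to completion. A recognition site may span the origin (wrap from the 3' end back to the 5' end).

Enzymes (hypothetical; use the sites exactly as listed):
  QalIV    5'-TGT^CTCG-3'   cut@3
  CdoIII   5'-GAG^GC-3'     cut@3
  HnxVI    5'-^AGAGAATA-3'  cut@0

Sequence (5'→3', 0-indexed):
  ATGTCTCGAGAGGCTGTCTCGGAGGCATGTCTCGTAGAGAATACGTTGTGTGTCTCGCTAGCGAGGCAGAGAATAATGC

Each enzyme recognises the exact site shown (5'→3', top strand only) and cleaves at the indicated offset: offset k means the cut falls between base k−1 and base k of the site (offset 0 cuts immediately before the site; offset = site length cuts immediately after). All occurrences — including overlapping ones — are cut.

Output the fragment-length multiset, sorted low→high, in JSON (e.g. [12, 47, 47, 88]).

[2,5,5,6,7,8,12,16,18]

Per-enzyme occurrences:
  QalIV TGTCTCG/3: at [1, 14, 27, 50] ⇒ [4, 17, 30, 53]
  CdoIII GAGGC/3: at [9, 21, 62] ⇒ [12, 24, 65]
  HnxVI AGAGAATA/0: at [35, 67] ⇒ [35, 67]

Pooled cuts: [4, 12, 17, 24, 30, 35, 53, 65, 67]

Fragments:
  4→12: 8 bp
  12→17: 5 bp
  17→24: 7 bp
  24→30: 6 bp
  30→35: 5 bp
  35→53: 18 bp
  53→65: 12 bp
  65→67: 2 bp
  67→4 (wrap): 79-67+4 = 16 bp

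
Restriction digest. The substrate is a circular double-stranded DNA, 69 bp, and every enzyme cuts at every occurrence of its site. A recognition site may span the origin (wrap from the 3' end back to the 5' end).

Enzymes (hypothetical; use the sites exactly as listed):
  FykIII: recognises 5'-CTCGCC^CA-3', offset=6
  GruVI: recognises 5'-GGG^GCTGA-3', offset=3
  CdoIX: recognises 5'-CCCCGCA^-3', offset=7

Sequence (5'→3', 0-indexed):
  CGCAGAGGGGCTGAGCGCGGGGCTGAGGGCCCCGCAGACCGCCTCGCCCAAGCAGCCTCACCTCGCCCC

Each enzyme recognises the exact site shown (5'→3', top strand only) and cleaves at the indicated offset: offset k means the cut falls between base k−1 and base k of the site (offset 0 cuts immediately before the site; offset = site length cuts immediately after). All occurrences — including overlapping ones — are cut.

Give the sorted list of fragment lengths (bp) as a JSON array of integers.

Per-enzyme occurrences:
  FykIII (CTCGCCCA, off=6): starts [42] → cuts [48]
  GruVI (GGGGCTGA, off=3): starts [6, 18] → cuts [9, 21]
  CdoIX (CCCCGCA, off=7): starts [29, 66] → cuts [4, 36]

Pooled cuts: [4, 9, 21, 36, 48]

Fragment lengths:
  4→9: 5 bp
  9→21: 12 bp
  21→36: 15 bp
  36→48: 12 bp
  48→4 (wrap): 69-48+4 = 25 bp

[5,12,12,15,25]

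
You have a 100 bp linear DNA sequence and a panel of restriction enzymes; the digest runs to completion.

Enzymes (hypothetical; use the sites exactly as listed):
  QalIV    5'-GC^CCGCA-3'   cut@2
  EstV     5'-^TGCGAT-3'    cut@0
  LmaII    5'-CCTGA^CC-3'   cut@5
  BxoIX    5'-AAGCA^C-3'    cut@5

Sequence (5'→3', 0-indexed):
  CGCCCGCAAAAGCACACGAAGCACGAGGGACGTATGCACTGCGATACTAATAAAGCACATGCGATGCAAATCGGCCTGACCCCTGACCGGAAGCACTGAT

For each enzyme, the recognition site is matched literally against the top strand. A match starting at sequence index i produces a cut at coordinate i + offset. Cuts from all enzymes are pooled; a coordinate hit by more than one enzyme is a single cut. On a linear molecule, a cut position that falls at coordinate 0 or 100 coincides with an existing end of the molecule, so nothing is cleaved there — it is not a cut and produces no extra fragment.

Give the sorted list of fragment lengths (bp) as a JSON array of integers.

Scan for sites:
  QalIV GCCCGCA/2: at [1] ⇒ [3]
  EstV TGCGAT/0: at [39, 59] ⇒ [39, 59]
  LmaII CCTGACC/5: at [74, 81] ⇒ [79, 86]
  BxoIX AAGCAC/5: at [9, 18, 52, 90] ⇒ [14, 23, 57, 95]

All cut coordinates (distinct, sorted): [3, 14, 23, 39, 57, 59, 79, 86, 95]

Fragments:
  [0,3): 3 bp
  [3,14): 11 bp
  [14,23): 9 bp
  [23,39): 16 bp
  [39,57): 18 bp
  [57,59): 2 bp
  [59,79): 20 bp
  [79,86): 7 bp
  [86,95): 9 bp
  [95,100): 5 bp

[2,3,5,7,9,9,11,16,18,20]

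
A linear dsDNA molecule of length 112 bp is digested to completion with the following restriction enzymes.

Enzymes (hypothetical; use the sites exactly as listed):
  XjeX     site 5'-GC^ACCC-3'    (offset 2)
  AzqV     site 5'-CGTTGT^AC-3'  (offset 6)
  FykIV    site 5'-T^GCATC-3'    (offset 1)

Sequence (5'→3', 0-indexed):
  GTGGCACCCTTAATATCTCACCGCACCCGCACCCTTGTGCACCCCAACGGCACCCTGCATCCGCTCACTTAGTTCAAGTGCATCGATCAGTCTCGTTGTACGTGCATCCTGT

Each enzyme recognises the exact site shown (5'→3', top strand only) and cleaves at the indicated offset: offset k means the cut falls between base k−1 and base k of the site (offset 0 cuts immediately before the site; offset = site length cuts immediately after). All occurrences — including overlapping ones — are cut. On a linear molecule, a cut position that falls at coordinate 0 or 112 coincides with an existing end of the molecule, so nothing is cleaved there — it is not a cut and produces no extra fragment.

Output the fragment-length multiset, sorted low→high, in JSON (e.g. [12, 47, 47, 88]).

Scan for sites:
  XjeX GCACCC/2: at [3, 22, 28, 38, 49] ⇒ [5, 24, 30, 40, 51]
  AzqV CGTTGTAC/6: at [93] ⇒ [99]
  FykIV TGCATC/1: at [55, 78, 102] ⇒ [56, 79, 103]

All cut coordinates (distinct, sorted): [5, 24, 30, 40, 51, 56, 79, 99, 103]

Fragments:
  [0,5): 5 bp
  [5,24): 19 bp
  [24,30): 6 bp
  [30,40): 10 bp
  [40,51): 11 bp
  [51,56): 5 bp
  [56,79): 23 bp
  [79,99): 20 bp
  [99,103): 4 bp
  [103,112): 9 bp

[4,5,5,6,9,10,11,19,20,23]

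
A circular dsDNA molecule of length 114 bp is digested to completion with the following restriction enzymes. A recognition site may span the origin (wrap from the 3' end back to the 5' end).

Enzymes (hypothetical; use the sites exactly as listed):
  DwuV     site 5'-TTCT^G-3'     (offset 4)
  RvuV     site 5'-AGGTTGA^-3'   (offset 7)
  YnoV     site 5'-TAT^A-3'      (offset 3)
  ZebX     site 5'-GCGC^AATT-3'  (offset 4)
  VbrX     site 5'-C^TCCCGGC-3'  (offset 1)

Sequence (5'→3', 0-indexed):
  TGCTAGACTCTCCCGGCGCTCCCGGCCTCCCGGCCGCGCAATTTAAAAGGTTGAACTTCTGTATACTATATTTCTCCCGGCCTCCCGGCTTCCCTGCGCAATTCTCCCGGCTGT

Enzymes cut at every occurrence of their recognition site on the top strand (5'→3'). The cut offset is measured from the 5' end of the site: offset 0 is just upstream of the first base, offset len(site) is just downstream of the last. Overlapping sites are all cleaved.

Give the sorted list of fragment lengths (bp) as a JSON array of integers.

[4,5,5,5,6,8,8,9,12,15,17,20]

Site scan:
  DwuV TTCTG/4: at [56] ⇒ [60]
  RvuV AGGTTGA/7: at [47] ⇒ [54]
  YnoV TATA/3: at [61, 66] ⇒ [64, 69]
  ZebX GCGCAATT/4: at [35, 95] ⇒ [39, 99]
  VbrX CTCCCGGC/1: at [9, 18, 26, 73, 81, 103] ⇒ [10, 19, 27, 74, 82, 104]

All cut coordinates (distinct, sorted): [10, 19, 27, 39, 54, 60, 64, 69, 74, 82, 99, 104]

Fragment lengths:
  10→19: 9 bp
  19→27: 8 bp
  27→39: 12 bp
  39→54: 15 bp
  54→60: 6 bp
  60→64: 4 bp
  64→69: 5 bp
  69→74: 5 bp
  74→82: 8 bp
  82→99: 17 bp
  99→104: 5 bp
  104→10 (wrap): 114-104+10 = 20 bp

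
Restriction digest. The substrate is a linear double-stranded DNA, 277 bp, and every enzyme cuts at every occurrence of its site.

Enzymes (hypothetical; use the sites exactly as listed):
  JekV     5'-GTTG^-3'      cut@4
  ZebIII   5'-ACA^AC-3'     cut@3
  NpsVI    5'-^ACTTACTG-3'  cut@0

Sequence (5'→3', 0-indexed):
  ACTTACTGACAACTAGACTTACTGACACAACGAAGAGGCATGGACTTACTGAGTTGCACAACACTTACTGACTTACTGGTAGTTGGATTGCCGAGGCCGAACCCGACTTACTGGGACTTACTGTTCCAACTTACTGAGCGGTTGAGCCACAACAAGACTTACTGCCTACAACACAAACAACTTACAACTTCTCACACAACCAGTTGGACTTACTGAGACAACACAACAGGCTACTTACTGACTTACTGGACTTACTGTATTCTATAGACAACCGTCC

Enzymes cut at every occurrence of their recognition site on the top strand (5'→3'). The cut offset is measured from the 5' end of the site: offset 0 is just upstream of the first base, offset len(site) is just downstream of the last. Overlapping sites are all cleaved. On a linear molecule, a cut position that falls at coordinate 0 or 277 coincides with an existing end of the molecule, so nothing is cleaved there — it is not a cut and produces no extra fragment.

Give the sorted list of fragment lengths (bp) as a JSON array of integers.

[1,2,4,5,5,5,7,7,7,7,8,8,8,9,9,10,11,12,13,13,13,13,14,14,15,16,20,21]

Site scan:
  JekV GTTG/4: at [52, 81, 140, 202] ⇒ [56, 85, 144, 206]
  ZebIII ACAAC/3: at [8, 26, 57, 148, 167, 176, 183, 195, 217, 222, 267] ⇒ [11, 29, 60, 151, 170, 179, 186, 198, 220, 225, 270]
  NpsVI ACTTACTG/0: at [0, 16, 43, 62, 70, 105, 115, 128, 156, 207, 232, 240, 249] ⇒ [16, 43, 62, 70, 105, 115, 128, 156, 207, 232, 240, 249] (position 0 is a terminus of the linear molecule — no cut)

Pooled cuts: [11, 16, 29, 43, 56, 60, 62, 70, 85, 105, 115, 128, 144, 151, 156, 170, 179, 186, 198, 206, 207, 220, 225, 232, 240, 249, 270]

Fragments:
  [0,11): 11 bp
  [11,16): 5 bp
  [16,29): 13 bp
  [29,43): 14 bp
  [43,56): 13 bp
  [56,60): 4 bp
  [60,62): 2 bp
  [62,70): 8 bp
  [70,85): 15 bp
  [85,105): 20 bp
  [105,115): 10 bp
  [115,128): 13 bp
  [128,144): 16 bp
  [144,151): 7 bp
  [151,156): 5 bp
  [156,170): 14 bp
  [170,179): 9 bp
  [179,186): 7 bp
  [186,198): 12 bp
  [198,206): 8 bp
  [206,207): 1 bp
  [207,220): 13 bp
  [220,225): 5 bp
  [225,232): 7 bp
  [232,240): 8 bp
  [240,249): 9 bp
  [249,270): 21 bp
  [270,277): 7 bp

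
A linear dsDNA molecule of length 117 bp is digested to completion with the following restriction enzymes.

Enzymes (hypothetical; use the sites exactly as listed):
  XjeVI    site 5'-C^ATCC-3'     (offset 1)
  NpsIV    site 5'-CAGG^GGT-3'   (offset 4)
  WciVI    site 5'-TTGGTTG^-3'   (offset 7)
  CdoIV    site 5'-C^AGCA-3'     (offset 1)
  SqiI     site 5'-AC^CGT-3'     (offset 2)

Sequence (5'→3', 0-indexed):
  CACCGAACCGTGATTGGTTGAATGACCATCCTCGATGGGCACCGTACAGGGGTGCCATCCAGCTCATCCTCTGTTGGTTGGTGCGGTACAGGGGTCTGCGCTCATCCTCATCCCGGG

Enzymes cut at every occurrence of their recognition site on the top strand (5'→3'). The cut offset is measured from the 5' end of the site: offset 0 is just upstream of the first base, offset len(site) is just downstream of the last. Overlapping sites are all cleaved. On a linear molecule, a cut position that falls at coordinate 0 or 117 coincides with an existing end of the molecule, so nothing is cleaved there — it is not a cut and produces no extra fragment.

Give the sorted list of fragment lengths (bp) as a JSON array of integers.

[6,6,7,8,8,8,9,11,12,12,15,15]

Site scan:
  XjeVI (CATCC, off=1): starts [26, 55, 64, 102, 108] → cuts [27, 56, 65, 103, 109]
  NpsIV (CAGGGGT, off=4): starts [46, 88] → cuts [50, 92]
  WciVI (TTGGTTG, off=7): starts [13, 73] → cuts [20, 80]
  CdoIV (CAGCA, off=1): no sites
  SqiI (ACCGT, off=2): starts [6, 40] → cuts [8, 42]

All cut coordinates (distinct, sorted): [8, 20, 27, 42, 50, 56, 65, 80, 92, 103, 109]

Fragment lengths:
  [0,8): 8 bp
  [8,20): 12 bp
  [20,27): 7 bp
  [27,42): 15 bp
  [42,50): 8 bp
  [50,56): 6 bp
  [56,65): 9 bp
  [65,80): 15 bp
  [80,92): 12 bp
  [92,103): 11 bp
  [103,109): 6 bp
  [109,117): 8 bp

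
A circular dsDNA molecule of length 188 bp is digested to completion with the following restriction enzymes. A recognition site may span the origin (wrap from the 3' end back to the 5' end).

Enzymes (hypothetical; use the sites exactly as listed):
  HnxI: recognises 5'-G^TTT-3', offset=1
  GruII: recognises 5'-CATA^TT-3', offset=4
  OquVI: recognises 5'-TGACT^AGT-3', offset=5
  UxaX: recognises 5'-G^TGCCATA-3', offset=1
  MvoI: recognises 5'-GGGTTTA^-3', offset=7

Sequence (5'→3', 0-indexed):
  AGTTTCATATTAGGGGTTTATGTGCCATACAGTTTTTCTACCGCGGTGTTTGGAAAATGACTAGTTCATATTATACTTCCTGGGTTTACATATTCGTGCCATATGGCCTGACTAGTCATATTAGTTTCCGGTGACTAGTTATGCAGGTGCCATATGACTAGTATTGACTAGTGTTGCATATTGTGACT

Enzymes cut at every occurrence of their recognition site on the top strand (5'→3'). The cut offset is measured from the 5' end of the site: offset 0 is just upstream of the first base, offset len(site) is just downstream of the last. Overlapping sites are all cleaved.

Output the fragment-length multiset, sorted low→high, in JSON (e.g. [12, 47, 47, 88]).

[2,2,4,4,4,4,4,7,7,7,8,8,10,10,11,11,12,12,14,14,16,17]

Per-enzyme occurrences:
  HnxI GTTT/1: at [1, 15, 31, 47, 83, 123] ⇒ [2, 16, 32, 48, 84, 124]
  GruII CATATT/4: at [5, 66, 88, 116, 176] ⇒ [9, 70, 92, 120, 180]
  OquVI TGACTAGT/5: at [57, 108, 131, 154, 164, 183] ⇒ [0, 62, 113, 136, 159, 169]
  UxaX GTGCCATA/1: at [21, 95, 146] ⇒ [22, 96, 147]
  MvoI GGGTTTA/7: at [13, 81] ⇒ [20, 88]

Pooled cuts: [0, 2, 9, 16, 20, 22, 32, 48, 62, 70, 84, 88, 92, 96, 113, 120, 124, 136, 147, 159, 169, 180]

Fragments:
  0→2: 2 bp
  2→9: 7 bp
  9→16: 7 bp
  16→20: 4 bp
  20→22: 2 bp
  22→32: 10 bp
  32→48: 16 bp
  48→62: 14 bp
  62→70: 8 bp
  70→84: 14 bp
  84→88: 4 bp
  88→92: 4 bp
  92→96: 4 bp
  96→113: 17 bp
  113→120: 7 bp
  120→124: 4 bp
  124→136: 12 bp
  136→147: 11 bp
  147→159: 12 bp
  159→169: 10 bp
  169→180: 11 bp
  180→0 (wrap): 188-180+0 = 8 bp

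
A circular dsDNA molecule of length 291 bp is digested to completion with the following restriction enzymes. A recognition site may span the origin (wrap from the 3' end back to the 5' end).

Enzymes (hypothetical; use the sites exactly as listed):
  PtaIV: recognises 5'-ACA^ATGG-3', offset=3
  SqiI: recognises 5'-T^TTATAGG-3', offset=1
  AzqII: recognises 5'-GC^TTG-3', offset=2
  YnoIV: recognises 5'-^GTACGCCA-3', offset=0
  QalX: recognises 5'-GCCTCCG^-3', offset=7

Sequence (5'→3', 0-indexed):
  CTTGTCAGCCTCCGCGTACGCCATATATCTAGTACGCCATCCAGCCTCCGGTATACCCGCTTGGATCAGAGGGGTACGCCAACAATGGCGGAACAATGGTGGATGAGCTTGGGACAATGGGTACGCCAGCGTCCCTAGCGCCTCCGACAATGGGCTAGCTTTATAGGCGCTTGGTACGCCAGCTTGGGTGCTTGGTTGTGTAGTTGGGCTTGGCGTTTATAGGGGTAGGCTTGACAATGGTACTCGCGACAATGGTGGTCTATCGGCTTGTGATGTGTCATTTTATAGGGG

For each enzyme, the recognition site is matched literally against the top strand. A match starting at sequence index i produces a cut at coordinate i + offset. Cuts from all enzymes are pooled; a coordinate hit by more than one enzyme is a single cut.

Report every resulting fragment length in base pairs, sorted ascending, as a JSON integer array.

Scan for sites:
  PtaIV (ACAATGG, off=3): starts [81, 92, 113, 146, 233, 248] → cuts [84, 95, 116, 149, 236, 251]
  SqiI (TTTATAGG, off=1): starts [159, 215, 281] → cuts [160, 216, 282]
  AzqII (GCTTG, off=2): starts [58, 106, 168, 181, 189, 207, 228, 265, 290] → cuts [1, 60, 108, 170, 183, 191, 209, 230, 267]
  YnoIV (GTACGCCA, off=0): starts [15, 31, 73, 120, 173] → cuts [15, 31, 73, 120, 173]
  QalX (GCCTCCG, off=7): starts [7, 43, 139] → cuts [14, 50, 146]

All cut coordinates (distinct, sorted): [1, 14, 15, 31, 50, 60, 73, 84, 95, 108, 116, 120, 146, 149, 160, 170, 173, 183, 191, 209, 216, 230, 236, 251, 267, 282]

Fragments:
  1→14: 13 bp
  14→15: 1 bp
  15→31: 16 bp
  31→50: 19 bp
  50→60: 10 bp
  60→73: 13 bp
  73→84: 11 bp
  84→95: 11 bp
  95→108: 13 bp
  108→116: 8 bp
  116→120: 4 bp
  120→146: 26 bp
  146→149: 3 bp
  149→160: 11 bp
  160→170: 10 bp
  170→173: 3 bp
  173→183: 10 bp
  183→191: 8 bp
  191→209: 18 bp
  209→216: 7 bp
  216→230: 14 bp
  230→236: 6 bp
  236→251: 15 bp
  251→267: 16 bp
  267→282: 15 bp
  282→1 (wrap): 291-282+1 = 10 bp

[1,3,3,4,6,7,8,8,10,10,10,10,11,11,11,13,13,13,14,15,15,16,16,18,19,26]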